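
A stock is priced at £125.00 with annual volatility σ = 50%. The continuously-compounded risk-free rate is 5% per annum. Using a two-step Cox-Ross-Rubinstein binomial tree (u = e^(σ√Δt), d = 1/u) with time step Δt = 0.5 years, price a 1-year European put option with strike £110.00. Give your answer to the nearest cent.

£14.04

CRR parameters: u = e^(σ√Δt) = e^(0.5·√0.5) = 1.4241, d = 1/u = 0.7022
Per-period rate: rΔt = 0.05·0.5 = 0.025, so R = e^0.025 = 1.0253
Risk-neutral probability p = (e^0.025 − 0.7022)/(1.4241 − 0.7022) = 0.3231/0.7219 = 0.4476
Terminal stock prices: S_uu = 253.5, S_ud = 125, S_dd = 61.63
Terminal payoffs (K − S): max(-143.5, 0) = 0, max(-15, 0) = 0, max(48.37, 0) = 48.37
Node u (S = 178): V_u = e^(−0.025)·[0.4476·0.0000 + 0.5524·0.0000] = 0.0000
Node d (S = 87.77): V_d = e^(−0.025)·[0.4476·0.0000 + 0.5524·48.3664] = 26.0586
Node 0 (S = 125): V_0 = e^(−0.025)·[0.4476·0.0000 + 0.5524·26.0586] = 14.0397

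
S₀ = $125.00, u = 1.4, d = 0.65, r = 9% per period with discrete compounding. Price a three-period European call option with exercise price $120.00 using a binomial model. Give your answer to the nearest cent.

Risk-neutral probability p = (1 + 0.09 − 0.65)/(1.4 − 0.65) = 0.4400/0.7500 = 0.5867
Terminal stock prices: S_uuu = 343, S_uud = 159.2, S_udd = 73.94, S_ddd = 34.33
Terminal payoffs (S − K): max(223, 0) = 223, max(39.25, 0) = 39.25, max(-46.06, 0) = 0, max(-85.67, 0) = 0
Node uu (S = 245): V_uu = 1/1.09·[0.5867·223.0000 + 0.4133·39.2500] = 134.9083
Node ud (S = 113.8): V_ud = 1/1.09·[0.5867·39.2500 + 0.4133·0.0000] = 21.1254
Node dd (S = 52.81): V_dd = 1/1.09·[0.5867·0.0000 + 0.4133·0.0000] = 0.0000
Node u (S = 175): V_u = 1/1.09·[0.5867·134.9083 + 0.4133·21.1254] = 80.6220
Node d (S = 81.25): V_d = 1/1.09·[0.5867·21.1254 + 0.4133·0.0000] = 11.3702
Node 0 (S = 125): V_0 = 1/1.09·[0.5867·80.6220 + 0.4133·11.3702] = 47.7045

$47.70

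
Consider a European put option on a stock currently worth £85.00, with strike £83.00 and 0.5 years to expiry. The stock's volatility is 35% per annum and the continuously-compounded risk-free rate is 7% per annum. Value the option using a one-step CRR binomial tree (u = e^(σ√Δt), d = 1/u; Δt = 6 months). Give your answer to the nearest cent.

£7.88

CRR parameters: u = e^(σ√Δt) = e^(0.35·√0.5) = 1.2808, d = 1/u = 0.7808
Per-period rate: rΔt = 0.07·0.5 = 0.035, so R = e^0.035 = 1.0356
Risk-neutral probability p = (e^0.035 − 0.7808)/(1.2808 − 0.7808) = 0.2549/0.5000 = 0.5097
Terminal stock prices: S_u = 108.9, S_d = 66.36
Terminal payoffs (K − S): max(-25.87, 0) = 0, max(16.64, 0) = 16.64
Node 0 (S = 85): V_0 = e^(−0.035)·[0.5097·0.0000 + 0.4903·16.6354] = 7.8762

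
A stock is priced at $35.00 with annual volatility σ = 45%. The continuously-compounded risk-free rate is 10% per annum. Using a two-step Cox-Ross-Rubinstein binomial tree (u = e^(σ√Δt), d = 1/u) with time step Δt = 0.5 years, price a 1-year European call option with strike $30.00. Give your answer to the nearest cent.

CRR parameters: u = e^(σ√Δt) = e^(0.45·√0.5) = 1.3746, d = 1/u = 0.7275
Per-period rate: rΔt = 0.1·0.5 = 0.05, so R = e^0.05 = 1.0513
Risk-neutral probability p = (e^0.05 − 0.7275)/(1.3746 − 0.7275) = 0.3238/0.6472 = 0.5003
Terminal stock prices: S_uu = 66.14, S_ud = 35, S_dd = 18.52
Terminal payoffs (S − K): max(36.14, 0) = 36.14, max(5, 0) = 5, max(-11.48, 0) = 0
Node u (S = 48.11): V_u = e^(−0.05)·[0.5003·36.1380 + 0.4997·5.0000] = 19.5758
Node d (S = 25.46): V_d = e^(−0.05)·[0.5003·5.0000 + 0.4997·0.0000] = 2.3797
Node 0 (S = 35): V_0 = e^(−0.05)·[0.5003·19.5758 + 0.4997·2.3797] = 10.4478

$10.45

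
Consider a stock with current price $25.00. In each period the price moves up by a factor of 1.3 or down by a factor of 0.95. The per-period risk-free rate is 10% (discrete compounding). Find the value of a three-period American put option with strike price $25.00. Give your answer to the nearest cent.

$0.66

Risk-neutral probability p = (1 + 0.1 − 0.95)/(1.3 − 0.95) = 0.1500/0.3500 = 0.4286
Terminal stock prices: S_uuu = 54.93, S_uud = 40.14, S_udd = 29.33, S_ddd = 21.43
Terminal payoffs (K − S): max(-29.93, 0) = 0, max(-15.14, 0) = 0, max(-4.331, 0) = 0, max(3.566, 0) = 3.566
Node uu (S = 42.25): continuation = 1/1.1·[0.4286·0.0000 + 0.5714·0.0000] = 0.0000; exercise value = 0.0000 ≤ continuation, so V_uu = 0.0000
Node ud (S = 30.88): continuation = 1/1.1·[0.4286·0.0000 + 0.5714·0.0000] = 0.0000; exercise value = 0.0000 ≤ continuation, so V_ud = 0.0000
Node dd (S = 22.56): continuation = 1/1.1·[0.4286·0.0000 + 0.5714·3.5656] = 1.8523; exercise value = 2.4375 > continuation, so V_dd = 2.4375 (exercise)
Node u (S = 32.5): continuation = 1/1.1·[0.4286·0.0000 + 0.5714·0.0000] = 0.0000; exercise value = 0.0000 ≤ continuation, so V_u = 0.0000
Node d (S = 23.75): continuation = 1/1.1·[0.4286·0.0000 + 0.5714·2.4375] = 1.2662; exercise value = 1.2500 ≤ continuation, so V_d = 1.2662
Node 0 (S = 25): continuation = 1/1.1·[0.4286·0.0000 + 0.5714·1.2662] = 0.6578; exercise value = 0.0000 ≤ continuation, so V_0 = 0.6578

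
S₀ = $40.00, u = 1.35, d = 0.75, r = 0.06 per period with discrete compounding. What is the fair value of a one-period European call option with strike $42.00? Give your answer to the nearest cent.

$5.85

Risk-neutral probability p = (1 + 0.06 − 0.75)/(1.35 − 0.75) = 0.3100/0.6000 = 0.5167
Terminal stock prices: S_u = 54, S_d = 30
Terminal payoffs (S − K): max(12, 0) = 12, max(-12, 0) = 0
Node 0 (S = 40): V_0 = 1/1.06·[0.5167·12.0000 + 0.4833·0.0000] = 5.8491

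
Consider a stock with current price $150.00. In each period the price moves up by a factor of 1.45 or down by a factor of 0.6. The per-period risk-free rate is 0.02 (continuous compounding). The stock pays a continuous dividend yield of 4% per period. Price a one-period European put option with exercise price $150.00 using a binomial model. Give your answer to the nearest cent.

Per-period risk-free factor R = e^0.02 = 1.0202; dividend-adjusted growth = e^(0.02−0.04) = 0.9802.
Risk-neutral probability p = (0.9802 − 0.6)/(1.45 − 0.6) = 0.3802/0.8500 = 0.4473
Terminal stock prices: S_u = 217.5, S_d = 90
Terminal payoffs (K − S): max(-67.5, 0) = 0, max(60, 0) = 60
Node 0 (S = 150): V_0 = e^(−0.02)·[0.4473·0.0000 + 0.5527·60.0000] = 32.5058

$32.51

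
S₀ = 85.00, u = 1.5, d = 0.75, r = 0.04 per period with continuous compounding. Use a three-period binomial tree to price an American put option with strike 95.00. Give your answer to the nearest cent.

Risk-neutral probability p = (e^0.04 − 0.75)/(1.5 − 0.75) = 0.2908/0.7500 = 0.3877
Terminal stock prices: S_uuu = 286.9, S_uud = 143.4, S_udd = 71.72, S_ddd = 35.86
Terminal payoffs (K − S): max(-191.9, 0) = 0, max(-48.44, 0) = 0, max(23.28, 0) = 23.28, max(59.14, 0) = 59.14
Node uu (S = 191.2): continuation = e^(−0.04)·[0.3877·0.0000 + 0.6123·0.0000] = 0.0000; exercise value = 0.0000 ≤ continuation, so V_uu = 0.0000
Node ud (S = 95.62): continuation = e^(−0.04)·[0.3877·0.0000 + 0.6123·23.2812] = 13.6951; exercise value = 0.0000 ≤ continuation, so V_ud = 13.6951
Node dd (S = 47.81): continuation = e^(−0.04)·[0.3877·23.2812 + 0.6123·59.1406] = 43.4625; exercise value = 47.1875 > continuation, so V_dd = 47.1875 (exercise)
Node u (S = 127.5): continuation = e^(−0.04)·[0.3877·0.0000 + 0.6123·13.6951] = 8.0561; exercise value = 0.0000 ≤ continuation, so V_u = 8.0561
Node d (S = 63.75): continuation = e^(−0.04)·[0.3877·13.6951 + 0.6123·47.1875] = 32.8599; exercise value = 31.2500 ≤ continuation, so V_d = 32.8599
Node 0 (S = 85): continuation = e^(−0.04)·[0.3877·8.0561 + 0.6123·32.8599] = 22.3309; exercise value = 10.0000 ≤ continuation, so V_0 = 22.3309

22.33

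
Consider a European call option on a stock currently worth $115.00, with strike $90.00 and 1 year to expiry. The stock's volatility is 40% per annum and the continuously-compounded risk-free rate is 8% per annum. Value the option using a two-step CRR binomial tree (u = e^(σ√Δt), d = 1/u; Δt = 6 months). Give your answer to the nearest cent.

$37.59

CRR parameters: u = e^(σ√Δt) = e^(0.4·√0.5) = 1.3269, d = 1/u = 0.7536
Per-period rate: rΔt = 0.08·0.5 = 0.04, so R = e^0.04 = 1.0408
Risk-neutral probability p = (e^0.04 − 0.7536)/(1.3269 − 0.7536) = 0.2872/0.5733 = 0.5009
Terminal stock prices: S_uu = 202.5, S_ud = 115, S_dd = 65.32
Terminal payoffs (S − K): max(112.5, 0) = 112.5, max(25, 0) = 25, max(-24.68, 0) = 0
Node u (S = 152.6): V_u = e^(−0.04)·[0.5009·112.4752 + 0.4991·25.0000] = 66.1220
Node d (S = 86.67): V_d = e^(−0.04)·[0.5009·25.0000 + 0.4991·0.0000] = 12.0326
Node 0 (S = 115): V_0 = e^(−0.04)·[0.5009·66.1220 + 0.4991·12.0326] = 37.5944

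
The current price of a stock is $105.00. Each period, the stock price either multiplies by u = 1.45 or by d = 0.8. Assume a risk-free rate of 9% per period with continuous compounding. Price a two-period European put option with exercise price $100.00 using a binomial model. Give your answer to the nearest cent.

Risk-neutral probability p = (e^0.09 − 0.8)/(1.45 − 0.8) = 0.2942/0.6500 = 0.4526
Terminal stock prices: S_uu = 220.8, S_ud = 121.8, S_dd = 67.2
Terminal payoffs (K − S): max(-120.8, 0) = 0, max(-21.8, 0) = 0, max(32.8, 0) = 32.8
Node u (S = 152.2): V_u = e^(−0.09)·[0.4526·0.0000 + 0.5474·0.0000] = 0.0000
Node d (S = 84): V_d = e^(−0.09)·[0.4526·0.0000 + 0.5474·32.8000] = 16.4101
Node 0 (S = 105): V_0 = e^(−0.09)·[0.4526·0.0000 + 0.5474·16.4101] = 8.2101

$8.21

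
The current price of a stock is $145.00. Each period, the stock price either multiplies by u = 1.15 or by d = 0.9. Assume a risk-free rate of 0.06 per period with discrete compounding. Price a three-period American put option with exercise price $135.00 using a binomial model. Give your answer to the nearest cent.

$2.02

Risk-neutral probability p = (1 + 0.06 − 0.9)/(1.15 − 0.9) = 0.1600/0.2500 = 0.6400
Terminal stock prices: S_uuu = 220.5, S_uud = 172.6, S_udd = 135.1, S_ddd = 105.7
Terminal payoffs (K − S): max(-85.53, 0) = 0, max(-37.59, 0) = 0, max(-0.0675, 0) = 0, max(29.29, 0) = 29.29
Node uu (S = 191.8): continuation = 1/1.06·[0.6400·0.0000 + 0.3600·0.0000] = 0.0000; exercise value = 0.0000 ≤ continuation, so V_uu = 0.0000
Node ud (S = 150.1): continuation = 1/1.06·[0.6400·0.0000 + 0.3600·0.0000] = 0.0000; exercise value = 0.0000 ≤ continuation, so V_ud = 0.0000
Node dd (S = 117.5): continuation = 1/1.06·[0.6400·0.0000 + 0.3600·29.2950] = 9.9492; exercise value = 17.5500 > continuation, so V_dd = 17.5500 (exercise)
Node u (S = 166.8): continuation = 1/1.06·[0.6400·0.0000 + 0.3600·0.0000] = 0.0000; exercise value = 0.0000 ≤ continuation, so V_u = 0.0000
Node d (S = 130.5): continuation = 1/1.06·[0.6400·0.0000 + 0.3600·17.5500] = 5.9604; exercise value = 4.5000 ≤ continuation, so V_d = 5.9604
Node 0 (S = 145): continuation = 1/1.06·[0.6400·0.0000 + 0.3600·5.9604] = 2.0243; exercise value = 0.0000 ≤ continuation, so V_0 = 2.0243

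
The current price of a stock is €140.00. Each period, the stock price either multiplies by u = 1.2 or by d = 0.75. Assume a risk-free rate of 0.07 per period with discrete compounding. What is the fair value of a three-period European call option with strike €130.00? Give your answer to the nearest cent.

Risk-neutral probability p = (1 + 0.07 − 0.75)/(1.2 − 0.75) = 0.3200/0.4500 = 0.7111
Terminal stock prices: S_uuu = 241.9, S_uud = 151.2, S_udd = 94.5, S_ddd = 59.06
Terminal payoffs (S − K): max(111.9, 0) = 111.9, max(21.2, 0) = 21.2, max(-35.5, 0) = 0, max(-70.94, 0) = 0
Node uu (S = 201.6): V_uu = 1/1.07·[0.7111·111.9200 + 0.2889·21.2000] = 80.1047
Node ud (S = 126): V_ud = 1/1.07·[0.7111·21.2000 + 0.2889·0.0000] = 14.0893
Node dd (S = 78.75): V_dd = 1/1.07·[0.7111·0.0000 + 0.2889·0.0000] = 0.0000
Node u (S = 168): V_u = 1/1.07·[0.7111·80.1047 + 0.2889·14.0893] = 57.0407
Node d (S = 105): V_d = 1/1.07·[0.7111·14.0893 + 0.2889·0.0000] = 9.3636
Node 0 (S = 140): V_0 = 1/1.07·[0.7111·57.0407 + 0.2889·9.3636] = 40.4368

€40.44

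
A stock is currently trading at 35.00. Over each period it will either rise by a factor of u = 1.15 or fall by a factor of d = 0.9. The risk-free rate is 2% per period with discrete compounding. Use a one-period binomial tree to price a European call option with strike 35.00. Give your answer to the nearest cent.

Risk-neutral probability p = (1 + 0.02 − 0.9)/(1.15 − 0.9) = 0.1200/0.2500 = 0.4800
Terminal stock prices: S_u = 40.25, S_d = 31.5
Terminal payoffs (S − K): max(5.25, 0) = 5.25, max(-3.5, 0) = 0
Node 0 (S = 35): V_0 = 1/1.02·[0.4800·5.2500 + 0.5200·0.0000] = 2.4706

2.47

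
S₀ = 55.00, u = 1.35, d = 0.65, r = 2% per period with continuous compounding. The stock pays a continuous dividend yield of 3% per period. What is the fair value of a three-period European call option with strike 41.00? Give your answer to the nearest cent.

18.46

Per-period risk-free factor R = e^0.02 = 1.0202; dividend-adjusted growth = e^(0.02−0.03) = 0.9900.
Risk-neutral probability p = (0.9900 − 0.65)/(1.35 − 0.65) = 0.3400/0.7000 = 0.4858
Terminal stock prices: S_uuu = 135.3, S_uud = 65.15, S_udd = 31.37, S_ddd = 15.1
Terminal payoffs (S − K): max(94.32, 0) = 94.32, max(24.15, 0) = 24.15, max(-9.629, 0) = 0, max(-25.9, 0) = 0
Node uu (S = 100.2): V_uu = e^(−0.02)·[0.4858·94.3206 + 0.5142·24.1544] = 57.0869
Node ud (S = 48.26): V_ud = e^(−0.02)·[0.4858·24.1544 + 0.5142·0.0000] = 11.5015
Node dd (S = 23.24): V_dd = e^(−0.02)·[0.4858·0.0000 + 0.5142·0.0000] = 0.0000
Node u (S = 74.25): V_u = e^(−0.02)·[0.4858·57.0869 + 0.5142·11.5015] = 32.9800
Node d (S = 35.75): V_d = e^(−0.02)·[0.4858·11.5015 + 0.5142·0.0000] = 5.4766
Node 0 (S = 55): V_0 = e^(−0.02)·[0.4858·32.9800 + 0.5142·5.4766] = 18.4644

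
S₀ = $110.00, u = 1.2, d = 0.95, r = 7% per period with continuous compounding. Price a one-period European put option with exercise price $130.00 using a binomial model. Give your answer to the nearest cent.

$12.13

Risk-neutral probability p = (e^0.07 − 0.95)/(1.2 − 0.95) = 0.1225/0.2500 = 0.4900
Terminal stock prices: S_u = 132, S_d = 104.5
Terminal payoffs (K − S): max(-2, 0) = 0, max(25.5, 0) = 25.5
Node 0 (S = 110): V_0 = e^(−0.07)·[0.4900·0.0000 + 0.5100·25.5000] = 12.1250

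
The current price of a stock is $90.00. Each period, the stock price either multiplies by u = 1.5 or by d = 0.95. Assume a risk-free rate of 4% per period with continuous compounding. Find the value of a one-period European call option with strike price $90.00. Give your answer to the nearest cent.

Risk-neutral probability p = (e^0.04 − 0.95)/(1.5 − 0.95) = 0.0908/0.5500 = 0.1651
Terminal stock prices: S_u = 135, S_d = 85.5
Terminal payoffs (S − K): max(45, 0) = 45, max(-4.5, 0) = 0
Node 0 (S = 90): V_0 = e^(−0.04)·[0.1651·45.0000 + 0.8349·0.0000] = 7.1386

$7.14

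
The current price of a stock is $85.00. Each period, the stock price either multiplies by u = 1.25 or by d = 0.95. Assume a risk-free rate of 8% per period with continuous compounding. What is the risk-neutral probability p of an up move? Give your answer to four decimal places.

Risk-neutral probability p = (e^0.08 − 0.95)/(1.25 − 0.95) = 0.1333/0.3000 = 0.4443

p = 0.4443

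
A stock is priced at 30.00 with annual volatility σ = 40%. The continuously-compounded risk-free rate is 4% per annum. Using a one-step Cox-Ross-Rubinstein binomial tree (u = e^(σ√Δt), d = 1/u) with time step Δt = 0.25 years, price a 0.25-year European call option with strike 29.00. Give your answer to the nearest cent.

3.59

CRR parameters: u = e^(σ√Δt) = e^(0.4·√0.25) = 1.2214, d = 1/u = 0.8187
Per-period rate: rΔt = 0.04·0.25 = 0.01, so R = e^0.01 = 1.0101
Risk-neutral probability p = (e^0.01 − 0.8187)/(1.2214 − 0.8187) = 0.1913/0.4027 = 0.4751
Terminal stock prices: S_u = 36.64, S_d = 24.56
Terminal payoffs (S − K): max(7.642, 0) = 7.642, max(-4.438, 0) = 0
Node 0 (S = 30): V_0 = e^(−0.01)·[0.4751·7.6421 + 0.5249·0.0000] = 3.5948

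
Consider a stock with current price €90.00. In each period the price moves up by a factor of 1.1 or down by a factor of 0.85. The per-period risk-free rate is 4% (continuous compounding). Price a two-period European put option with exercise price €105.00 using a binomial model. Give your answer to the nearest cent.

Risk-neutral probability p = (e^0.04 − 0.85)/(1.1 − 0.85) = 0.1908/0.2500 = 0.7632
Terminal stock prices: S_uu = 108.9, S_ud = 84.15, S_dd = 65.02
Terminal payoffs (K − S): max(-3.9, 0) = 0, max(20.85, 0) = 20.85, max(39.98, 0) = 39.98
Node u (S = 99): V_u = e^(−0.04)·[0.7632·0.0000 + 0.2368·20.8500] = 4.7428
Node d (S = 76.5): V_d = e^(−0.04)·[0.7632·20.8500 + 0.2368·39.9750] = 24.3829
Node 0 (S = 90): V_0 = e^(−0.04)·[0.7632·4.7428 + 0.2368·24.3829] = 9.0245

€9.02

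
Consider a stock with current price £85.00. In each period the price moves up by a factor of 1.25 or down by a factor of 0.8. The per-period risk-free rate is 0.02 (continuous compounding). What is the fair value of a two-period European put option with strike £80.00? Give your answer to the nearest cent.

Risk-neutral probability p = (e^0.02 − 0.8)/(1.25 − 0.8) = 0.2202/0.4500 = 0.4893
Terminal stock prices: S_uu = 132.8, S_ud = 85, S_dd = 54.4
Terminal payoffs (K − S): max(-52.81, 0) = 0, max(-5, 0) = 0, max(25.6, 0) = 25.6
Node u (S = 106.2): V_u = e^(−0.02)·[0.4893·0.0000 + 0.5107·0.0000] = 0.0000
Node d (S = 68): V_d = e^(−0.02)·[0.4893·0.0000 + 0.5107·25.6000] = 12.8141
Node 0 (S = 85): V_0 = e^(−0.02)·[0.4893·0.0000 + 0.5107·12.8141] = 6.4141

£6.41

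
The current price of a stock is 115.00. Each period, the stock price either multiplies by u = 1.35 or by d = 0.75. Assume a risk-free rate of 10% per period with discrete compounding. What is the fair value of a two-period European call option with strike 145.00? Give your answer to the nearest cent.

18.16

Risk-neutral probability p = (1 + 0.1 − 0.75)/(1.35 − 0.75) = 0.3500/0.6000 = 0.5833
Terminal stock prices: S_uu = 209.6, S_ud = 116.4, S_dd = 64.69
Terminal payoffs (S − K): max(64.59, 0) = 64.59, max(-28.56, 0) = 0, max(-80.31, 0) = 0
Node u (S = 155.2): V_u = 1/1.1·[0.5833·64.5875 + 0.4167·0.0000] = 34.2509
Node d (S = 86.25): V_d = 1/1.1·[0.5833·0.0000 + 0.4167·0.0000] = 0.0000
Node 0 (S = 115): V_0 = 1/1.1·[0.5833·34.2509 + 0.4167·0.0000] = 18.1634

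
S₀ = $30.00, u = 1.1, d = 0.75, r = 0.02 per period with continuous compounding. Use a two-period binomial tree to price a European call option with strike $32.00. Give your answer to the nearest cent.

Risk-neutral probability p = (e^0.02 − 0.75)/(1.1 − 0.75) = 0.2702/0.3500 = 0.7720
Terminal stock prices: S_uu = 36.3, S_ud = 24.75, S_dd = 16.88
Terminal payoffs (S − K): max(4.3, 0) = 4.3, max(-7.25, 0) = 0, max(-15.12, 0) = 0
Node u (S = 33): V_u = e^(−0.02)·[0.7720·4.3000 + 0.2280·0.0000] = 3.2539
Node d (S = 22.5): V_d = e^(−0.02)·[0.7720·0.0000 + 0.2280·0.0000] = 0.0000
Node 0 (S = 30): V_0 = e^(−0.02)·[0.7720·3.2539 + 0.2280·0.0000] = 2.4623

$2.46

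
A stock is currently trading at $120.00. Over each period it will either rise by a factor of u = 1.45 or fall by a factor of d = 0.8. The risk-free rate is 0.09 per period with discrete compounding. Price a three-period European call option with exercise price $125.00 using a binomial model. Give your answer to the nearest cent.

$36.14

Risk-neutral probability p = (1 + 0.09 − 0.8)/(1.45 − 0.8) = 0.2900/0.6500 = 0.4462
Terminal stock prices: S_uuu = 365.8, S_uud = 201.8, S_udd = 111.4, S_ddd = 61.44
Terminal payoffs (S − K): max(240.8, 0) = 240.8, max(76.84, 0) = 76.84, max(-13.64, 0) = 0, max(-63.56, 0) = 0
Node uu (S = 252.3): V_uu = 1/1.09·[0.4462·240.8350 + 0.5538·76.8400] = 137.6211
Node ud (S = 139.2): V_ud = 1/1.09·[0.4462·76.8400 + 0.5538·0.0000] = 31.4518
Node dd (S = 76.8): V_dd = 1/1.09·[0.4462·0.0000 + 0.5538·0.0000] = 0.0000
Node u (S = 174): V_u = 1/1.09·[0.4462·137.6211 + 0.5538·31.4518] = 72.3116
Node d (S = 96): V_d = 1/1.09·[0.4462·31.4518 + 0.5538·0.0000] = 12.8737
Node 0 (S = 120): V_0 = 1/1.09·[0.4462·72.3116 + 0.5538·12.8737] = 36.1396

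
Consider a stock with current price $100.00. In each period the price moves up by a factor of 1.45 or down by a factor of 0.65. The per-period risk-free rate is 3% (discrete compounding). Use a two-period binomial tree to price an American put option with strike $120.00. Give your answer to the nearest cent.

Risk-neutral probability p = (1 + 0.03 − 0.65)/(1.45 − 0.65) = 0.3800/0.8000 = 0.4750
Terminal stock prices: S_uu = 210.2, S_ud = 94.25, S_dd = 42.25
Terminal payoffs (K − S): max(-90.25, 0) = 0, max(25.75, 0) = 25.75, max(77.75, 0) = 77.75
Node u (S = 145): continuation = 1/1.03·[0.4750·0.0000 + 0.5250·25.7500] = 13.1250; exercise value = 0.0000 ≤ continuation, so V_u = 13.1250
Node d (S = 65): continuation = 1/1.03·[0.4750·25.7500 + 0.5250·77.7500] = 51.5049; exercise value = 55.0000 > continuation, so V_d = 55.0000 (exercise)
Node 0 (S = 100): continuation = 1/1.03·[0.4750·13.1250 + 0.5250·55.0000] = 34.0868; exercise value = 20.0000 ≤ continuation, so V_0 = 34.0868

$34.09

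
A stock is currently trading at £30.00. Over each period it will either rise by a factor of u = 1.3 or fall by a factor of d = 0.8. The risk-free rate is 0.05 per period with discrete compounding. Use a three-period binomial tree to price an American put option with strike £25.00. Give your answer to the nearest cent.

Risk-neutral probability p = (1 + 0.05 − 0.8)/(1.3 − 0.8) = 0.2500/0.5000 = 0.5000
Terminal stock prices: S_uuu = 65.91, S_uud = 40.56, S_udd = 24.96, S_ddd = 15.36
Terminal payoffs (K − S): max(-40.91, 0) = 0, max(-15.56, 0) = 0, max(0.04, 0) = 0.04, max(9.64, 0) = 9.64
Node uu (S = 50.7): continuation = 1/1.05·[0.5000·0.0000 + 0.5000·0.0000] = 0.0000; exercise value = 0.0000 ≤ continuation, so V_uu = 0.0000
Node ud (S = 31.2): continuation = 1/1.05·[0.5000·0.0000 + 0.5000·0.0400] = 0.0190; exercise value = 0.0000 ≤ continuation, so V_ud = 0.0190
Node dd (S = 19.2): continuation = 1/1.05·[0.5000·0.0400 + 0.5000·9.6400] = 4.6095; exercise value = 5.8000 > continuation, so V_dd = 5.8000 (exercise)
Node u (S = 39): continuation = 1/1.05·[0.5000·0.0000 + 0.5000·0.0190] = 0.0091; exercise value = 0.0000 ≤ continuation, so V_u = 0.0091
Node d (S = 24): continuation = 1/1.05·[0.5000·0.0190 + 0.5000·5.8000] = 2.7710; exercise value = 1.0000 ≤ continuation, so V_d = 2.7710
Node 0 (S = 30): continuation = 1/1.05·[0.5000·0.0091 + 0.5000·2.7710] = 1.3238; exercise value = 0.0000 ≤ continuation, so V_0 = 1.3238

£1.32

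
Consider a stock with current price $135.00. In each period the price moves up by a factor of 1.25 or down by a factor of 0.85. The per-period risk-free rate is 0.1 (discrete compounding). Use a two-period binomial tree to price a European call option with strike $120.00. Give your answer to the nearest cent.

Risk-neutral probability p = (1 + 0.1 − 0.85)/(1.25 − 0.85) = 0.2500/0.4000 = 0.6250
Terminal stock prices: S_uu = 210.9, S_ud = 143.4, S_dd = 97.54
Terminal payoffs (S − K): max(90.94, 0) = 90.94, max(23.44, 0) = 23.44, max(-22.46, 0) = 0
Node u (S = 168.8): V_u = 1/1.1·[0.6250·90.9375 + 0.3750·23.4375] = 59.6591
Node d (S = 114.8): V_d = 1/1.1·[0.6250·23.4375 + 0.3750·0.0000] = 13.3168
Node 0 (S = 135): V_0 = 1/1.1·[0.6250·59.6591 + 0.3750·13.3168] = 38.4370

$38.44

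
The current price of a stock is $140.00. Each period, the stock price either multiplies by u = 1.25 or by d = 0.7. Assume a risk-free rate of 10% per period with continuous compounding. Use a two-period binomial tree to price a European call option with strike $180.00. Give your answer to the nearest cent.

Risk-neutral probability p = (e^0.1 − 0.7)/(1.25 − 0.7) = 0.4052/0.5500 = 0.7367
Terminal stock prices: S_uu = 218.8, S_ud = 122.5, S_dd = 68.6
Terminal payoffs (S − K): max(38.75, 0) = 38.75, max(-57.5, 0) = 0, max(-111.4, 0) = 0
Node u (S = 175): V_u = e^(−0.1)·[0.7367·38.7500 + 0.2633·0.0000] = 25.8296
Node d (S = 98): V_d = e^(−0.1)·[0.7367·0.0000 + 0.2633·0.0000] = 0.0000
Node 0 (S = 140): V_0 = e^(−0.1)·[0.7367·25.8296 + 0.2633·0.0000] = 17.2173

$17.22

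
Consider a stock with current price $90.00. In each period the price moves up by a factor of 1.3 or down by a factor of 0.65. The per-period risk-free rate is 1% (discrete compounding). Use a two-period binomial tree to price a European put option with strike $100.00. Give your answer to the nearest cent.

Risk-neutral probability p = (1 + 0.01 − 0.65)/(1.3 − 0.65) = 0.3600/0.6500 = 0.5538
Terminal stock prices: S_uu = 152.1, S_ud = 76.05, S_dd = 38.03
Terminal payoffs (K − S): max(-52.1, 0) = 0, max(23.95, 0) = 23.95, max(61.97, 0) = 61.97
Node u (S = 117): V_u = 1/1.01·[0.5538·0.0000 + 0.4462·23.9500] = 10.5796
Node d (S = 58.5): V_d = 1/1.01·[0.5538·23.9500 + 0.4462·61.9750] = 40.5099
Node 0 (S = 90): V_0 = 1/1.01·[0.5538·10.5796 + 0.4462·40.5099] = 23.6962

$23.70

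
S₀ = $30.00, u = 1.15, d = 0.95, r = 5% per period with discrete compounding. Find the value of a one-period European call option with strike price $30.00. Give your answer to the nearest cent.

$2.14

Risk-neutral probability p = (1 + 0.05 − 0.95)/(1.15 − 0.95) = 0.1000/0.2000 = 0.5000
Terminal stock prices: S_u = 34.5, S_d = 28.5
Terminal payoffs (S − K): max(4.5, 0) = 4.5, max(-1.5, 0) = 0
Node 0 (S = 30): V_0 = 1/1.05·[0.5000·4.5000 + 0.5000·0.0000] = 2.1429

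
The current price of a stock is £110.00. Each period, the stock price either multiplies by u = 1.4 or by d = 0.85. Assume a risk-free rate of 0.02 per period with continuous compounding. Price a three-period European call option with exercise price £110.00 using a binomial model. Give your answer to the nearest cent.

£19.57

Risk-neutral probability p = (e^0.02 − 0.85)/(1.4 − 0.85) = 0.1702/0.5500 = 0.3095
Terminal stock prices: S_uuu = 301.8, S_uud = 183.3, S_udd = 111.3, S_ddd = 67.55
Terminal payoffs (S − K): max(191.8, 0) = 191.8, max(73.26, 0) = 73.26, max(1.265, 0) = 1.265, max(-42.45, 0) = 0
Node uu (S = 215.6): V_uu = e^(−0.02)·[0.3095·191.8400 + 0.6905·73.2600] = 107.7781
Node ud (S = 130.9): V_ud = e^(−0.02)·[0.3095·73.2600 + 0.6905·1.2650] = 23.0781
Node dd (S = 79.47): V_dd = e^(−0.02)·[0.3095·1.2650 + 0.6905·0.0000] = 0.3837
Node u (S = 154): V_u = e^(−0.02)·[0.3095·107.7781 + 0.6905·23.0781] = 48.3132
Node d (S = 93.5): V_d = e^(−0.02)·[0.3095·23.0781 + 0.6905·0.3837] = 7.2600
Node 0 (S = 110): V_0 = e^(−0.02)·[0.3095·48.3132 + 0.6905·7.2600] = 19.5689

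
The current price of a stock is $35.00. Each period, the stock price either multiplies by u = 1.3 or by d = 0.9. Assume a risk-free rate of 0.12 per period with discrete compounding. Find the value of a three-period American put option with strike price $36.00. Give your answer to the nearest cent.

$1.81

Risk-neutral probability p = (1 + 0.12 − 0.9)/(1.3 − 0.9) = 0.2200/0.4000 = 0.5500
Terminal stock prices: S_uuu = 76.89, S_uud = 53.24, S_udd = 36.86, S_ddd = 25.52
Terminal payoffs (K − S): max(-40.89, 0) = 0, max(-17.24, 0) = 0, max(-0.855, 0) = 0, max(10.48, 0) = 10.48
Node uu (S = 59.15): continuation = 1/1.12·[0.5500·0.0000 + 0.4500·0.0000] = 0.0000; exercise value = 0.0000 ≤ continuation, so V_uu = 0.0000
Node ud (S = 40.95): continuation = 1/1.12·[0.5500·0.0000 + 0.4500·0.0000] = 0.0000; exercise value = 0.0000 ≤ continuation, so V_ud = 0.0000
Node dd (S = 28.35): continuation = 1/1.12·[0.5500·0.0000 + 0.4500·10.4850] = 4.2127; exercise value = 7.6500 > continuation, so V_dd = 7.6500 (exercise)
Node u (S = 45.5): continuation = 1/1.12·[0.5500·0.0000 + 0.4500·0.0000] = 0.0000; exercise value = 0.0000 ≤ continuation, so V_u = 0.0000
Node d (S = 31.5): continuation = 1/1.12·[0.5500·0.0000 + 0.4500·7.6500] = 3.0737; exercise value = 4.5000 > continuation, so V_d = 4.5000 (exercise)
Node 0 (S = 35): continuation = 1/1.12·[0.5500·0.0000 + 0.4500·4.5000] = 1.8080; exercise value = 1.0000 ≤ continuation, so V_0 = 1.8080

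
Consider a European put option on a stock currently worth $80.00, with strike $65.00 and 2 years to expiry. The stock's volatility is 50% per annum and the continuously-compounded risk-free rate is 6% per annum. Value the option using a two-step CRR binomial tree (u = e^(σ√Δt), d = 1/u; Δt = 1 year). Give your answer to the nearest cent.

$10.00

CRR parameters: u = e^(σ√Δt) = e^(0.5·√1) = 1.6487, d = 1/u = 0.6065
Per-period rate: rΔt = 0.06·1 = 0.06, so R = e^0.06 = 1.0618
Risk-neutral probability p = (e^0.06 − 0.6065)/(1.6487 − 0.6065) = 0.4553/1.0422 = 0.4369
Terminal stock prices: S_uu = 217.5, S_ud = 80, S_dd = 29.43
Terminal payoffs (K − S): max(-152.5, 0) = 0, max(-15, 0) = 0, max(35.57, 0) = 35.57
Node u (S = 131.9): V_u = e^(−0.06)·[0.4369·0.0000 + 0.5631·0.0000] = 0.0000
Node d (S = 48.52): V_d = e^(−0.06)·[0.4369·0.0000 + 0.5631·35.5696] = 18.8637
Node 0 (S = 80): V_0 = e^(−0.06)·[0.4369·0.0000 + 0.5631·18.8637] = 10.0040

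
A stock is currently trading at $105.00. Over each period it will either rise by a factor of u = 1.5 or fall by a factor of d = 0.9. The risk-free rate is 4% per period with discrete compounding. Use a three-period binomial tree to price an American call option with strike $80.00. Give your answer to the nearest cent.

Risk-neutral probability p = (1 + 0.04 − 0.9)/(1.5 − 0.9) = 0.1400/0.6000 = 0.2333
Terminal stock prices: S_uuu = 354.4, S_uud = 212.6, S_udd = 127.6, S_ddd = 76.55
Terminal payoffs (S − K): max(274.4, 0) = 274.4, max(132.6, 0) = 132.6, max(47.58, 0) = 47.58, max(-3.455, 0) = 0
Node uu (S = 236.2): continuation = 1/1.04·[0.2333·274.3750 + 0.7667·132.6250] = 159.3269; exercise value = 156.2500 ≤ continuation, so V_uu = 159.3269
Node ud (S = 141.8): continuation = 1/1.04·[0.2333·132.6250 + 0.7667·47.5750] = 64.8269; exercise value = 61.7500 ≤ continuation, so V_ud = 64.8269
Node dd (S = 85.05): continuation = 1/1.04·[0.2333·47.5750 + 0.7667·0.0000] = 10.6739; exercise value = 5.0500 ≤ continuation, so V_dd = 10.6739
Node u (S = 157.5): continuation = 1/1.04·[0.2333·159.3269 + 0.7667·64.8269] = 83.5355; exercise value = 77.5000 ≤ continuation, so V_u = 83.5355
Node d (S = 94.5): continuation = 1/1.04·[0.2333·64.8269 + 0.7667·10.6739] = 22.4131; exercise value = 14.5000 ≤ continuation, so V_d = 22.4131
Node 0 (S = 105): continuation = 1/1.04·[0.2333·83.5355 + 0.7667·22.4131] = 35.2644; exercise value = 25.0000 ≤ continuation, so V_0 = 35.2644

$35.26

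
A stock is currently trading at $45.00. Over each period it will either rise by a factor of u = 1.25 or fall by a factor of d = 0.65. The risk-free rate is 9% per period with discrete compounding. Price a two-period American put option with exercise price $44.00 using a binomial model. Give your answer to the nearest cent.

$4.83

Risk-neutral probability p = (1 + 0.09 − 0.65)/(1.25 − 0.65) = 0.4400/0.6000 = 0.7333
Terminal stock prices: S_uu = 70.31, S_ud = 36.56, S_dd = 19.01
Terminal payoffs (K − S): max(-26.31, 0) = 0, max(7.438, 0) = 7.438, max(24.99, 0) = 24.99
Node u (S = 56.25): continuation = 1/1.09·[0.7333·0.0000 + 0.2667·7.4375] = 1.8196; exercise value = 0.0000 ≤ continuation, so V_u = 1.8196
Node d (S = 29.25): continuation = 1/1.09·[0.7333·7.4375 + 0.2667·24.9875] = 11.1170; exercise value = 14.7500 > continuation, so V_d = 14.7500 (exercise)
Node 0 (S = 45): continuation = 1/1.09·[0.7333·1.8196 + 0.2667·14.7500] = 4.8327; exercise value = 0.0000 ≤ continuation, so V_0 = 4.8327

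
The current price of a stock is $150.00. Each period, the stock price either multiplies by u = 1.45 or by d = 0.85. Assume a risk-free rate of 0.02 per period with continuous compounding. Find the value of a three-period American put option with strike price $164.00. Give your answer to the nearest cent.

$29.30

Risk-neutral probability p = (e^0.02 − 0.85)/(1.45 − 0.85) = 0.1702/0.6000 = 0.2837
Terminal stock prices: S_uuu = 457.3, S_uud = 268.1, S_udd = 157.1, S_ddd = 92.12
Terminal payoffs (K − S): max(-293.3, 0) = 0, max(-104.1, 0) = 0, max(6.856, 0) = 6.856, max(71.88, 0) = 71.88
Node uu (S = 315.4): continuation = e^(−0.02)·[0.2837·0.0000 + 0.7163·0.0000] = 0.0000; exercise value = 0.0000 ≤ continuation, so V_uu = 0.0000
Node ud (S = 184.9): continuation = e^(−0.02)·[0.2837·0.0000 + 0.7163·6.8563] = 4.8141; exercise value = 0.0000 ≤ continuation, so V_ud = 4.8141
Node dd (S = 108.4): continuation = e^(−0.02)·[0.2837·6.8563 + 0.7163·71.8813] = 52.3776; exercise value = 55.6250 > continuation, so V_dd = 55.6250 (exercise)
Node u (S = 217.5): continuation = e^(−0.02)·[0.2837·0.0000 + 0.7163·4.8141] = 3.3802; exercise value = 0.0000 ≤ continuation, so V_u = 3.3802
Node d (S = 127.5): continuation = e^(−0.02)·[0.2837·4.8141 + 0.7163·55.6250] = 40.3955; exercise value = 36.5000 ≤ continuation, so V_d = 40.3955
Node 0 (S = 150): continuation = e^(−0.02)·[0.2837·3.3802 + 0.7163·40.3955] = 29.3034; exercise value = 14.0000 ≤ continuation, so V_0 = 29.3034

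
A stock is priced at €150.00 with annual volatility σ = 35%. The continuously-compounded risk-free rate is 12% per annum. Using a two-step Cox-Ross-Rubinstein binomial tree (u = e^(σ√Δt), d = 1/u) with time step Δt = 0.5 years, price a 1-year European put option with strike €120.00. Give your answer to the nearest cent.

€4.86

CRR parameters: u = e^(σ√Δt) = e^(0.35·√0.5) = 1.2808, d = 1/u = 0.7808
Per-period rate: rΔt = 0.12·0.5 = 0.06, so R = e^0.06 = 1.0618
Risk-neutral probability p = (e^0.06 − 0.7808)/(1.2808 − 0.7808) = 0.2811/0.5000 = 0.5621
Terminal stock prices: S_uu = 246.1, S_ud = 150, S_dd = 91.44
Terminal payoffs (K − S): max(-126.1, 0) = 0, max(-30, 0) = 0, max(28.56, 0) = 28.56
Node u (S = 192.1): V_u = e^(−0.06)·[0.5621·0.0000 + 0.4379·0.0000] = 0.0000
Node d (S = 117.1): V_d = e^(−0.06)·[0.5621·0.0000 + 0.4379·28.5621] = 11.7788
Node 0 (S = 150): V_0 = e^(−0.06)·[0.5621·0.0000 + 0.4379·11.7788] = 4.8575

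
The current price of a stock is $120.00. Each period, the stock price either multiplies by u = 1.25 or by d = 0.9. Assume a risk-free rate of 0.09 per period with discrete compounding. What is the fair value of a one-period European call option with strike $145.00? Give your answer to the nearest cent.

$2.49

Risk-neutral probability p = (1 + 0.09 − 0.9)/(1.25 − 0.9) = 0.1900/0.3500 = 0.5429
Terminal stock prices: S_u = 150, S_d = 108
Terminal payoffs (S − K): max(5, 0) = 5, max(-37, 0) = 0
Node 0 (S = 120): V_0 = 1/1.09·[0.5429·5.0000 + 0.4571·0.0000] = 2.4902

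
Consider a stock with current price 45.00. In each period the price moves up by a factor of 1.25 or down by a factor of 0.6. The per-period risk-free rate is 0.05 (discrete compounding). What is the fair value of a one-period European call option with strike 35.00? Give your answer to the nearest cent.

14.01

Risk-neutral probability p = (1 + 0.05 − 0.6)/(1.25 − 0.6) = 0.4500/0.6500 = 0.6923
Terminal stock prices: S_u = 56.25, S_d = 27
Terminal payoffs (S − K): max(21.25, 0) = 21.25, max(-8, 0) = 0
Node 0 (S = 45): V_0 = 1/1.05·[0.6923·21.2500 + 0.3077·0.0000] = 14.0110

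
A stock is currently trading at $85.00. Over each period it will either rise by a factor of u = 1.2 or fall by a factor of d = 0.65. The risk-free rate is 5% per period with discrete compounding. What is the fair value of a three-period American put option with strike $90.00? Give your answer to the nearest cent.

Risk-neutral probability p = (1 + 0.05 − 0.65)/(1.2 − 0.65) = 0.4000/0.5500 = 0.7273
Terminal stock prices: S_uuu = 146.9, S_uud = 79.56, S_udd = 43.1, S_ddd = 23.34
Terminal payoffs (K − S): max(-56.88, 0) = 0, max(10.44, 0) = 10.44, max(46.9, 0) = 46.9, max(66.66, 0) = 66.66
Node uu (S = 122.4): continuation = 1/1.05·[0.7273·0.0000 + 0.2727·10.4400] = 2.7117; exercise value = 0.0000 ≤ continuation, so V_uu = 2.7117
Node ud (S = 66.3): continuation = 1/1.05·[0.7273·10.4400 + 0.2727·46.9050] = 19.4143; exercise value = 23.7000 > continuation, so V_ud = 23.7000 (exercise)
Node dd (S = 35.91): continuation = 1/1.05·[0.7273·46.9050 + 0.2727·66.6569] = 49.8018; exercise value = 54.0875 > continuation, so V_dd = 54.0875 (exercise)
Node u (S = 102): continuation = 1/1.05·[0.7273·2.7117 + 0.2727·23.7000] = 8.0341; exercise value = 0.0000 ≤ continuation, so V_u = 8.0341
Node d (S = 55.25): continuation = 1/1.05·[0.7273·23.7000 + 0.2727·54.0875] = 30.4643; exercise value = 34.7500 > continuation, so V_d = 34.7500 (exercise)
Node 0 (S = 85): continuation = 1/1.05·[0.7273·8.0341 + 0.2727·34.7500] = 14.5907; exercise value = 5.0000 ≤ continuation, so V_0 = 14.5907

$14.59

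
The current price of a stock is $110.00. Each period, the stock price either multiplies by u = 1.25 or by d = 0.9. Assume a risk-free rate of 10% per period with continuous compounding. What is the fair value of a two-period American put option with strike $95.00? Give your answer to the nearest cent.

$0.83

Risk-neutral probability p = (e^0.1 − 0.9)/(1.25 − 0.9) = 0.2052/0.3500 = 0.5862
Terminal stock prices: S_uu = 171.9, S_ud = 123.8, S_dd = 89.1
Terminal payoffs (K − S): max(-76.88, 0) = 0, max(-28.75, 0) = 0, max(5.9, 0) = 5.9
Node u (S = 137.5): continuation = e^(−0.1)·[0.5862·0.0000 + 0.4138·0.0000] = 0.0000; exercise value = 0.0000 ≤ continuation, so V_u = 0.0000
Node d (S = 99): continuation = e^(−0.1)·[0.5862·0.0000 + 0.4138·5.9000] = 2.2091; exercise value = 0.0000 ≤ continuation, so V_d = 2.2091
Node 0 (S = 110): continuation = e^(−0.1)·[0.5862·0.0000 + 0.4138·2.2091] = 0.8271; exercise value = 0.0000 ≤ continuation, so V_0 = 0.8271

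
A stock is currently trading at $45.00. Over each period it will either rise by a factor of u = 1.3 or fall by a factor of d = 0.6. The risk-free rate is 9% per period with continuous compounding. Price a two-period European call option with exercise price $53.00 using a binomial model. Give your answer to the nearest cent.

Risk-neutral probability p = (e^0.09 − 0.6)/(1.3 − 0.6) = 0.4942/0.7000 = 0.7060
Terminal stock prices: S_uu = 76.05, S_ud = 35.1, S_dd = 16.2
Terminal payoffs (S − K): max(23.05, 0) = 23.05, max(-17.9, 0) = 0, max(-36.8, 0) = 0
Node u (S = 58.5): V_u = e^(−0.09)·[0.7060·23.0500 + 0.2940·0.0000] = 14.8719
Node d (S = 27): V_d = e^(−0.09)·[0.7060·0.0000 + 0.2940·0.0000] = 0.0000
Node 0 (S = 45): V_0 = e^(−0.09)·[0.7060·14.8719 + 0.2940·0.0000] = 9.5954

$9.60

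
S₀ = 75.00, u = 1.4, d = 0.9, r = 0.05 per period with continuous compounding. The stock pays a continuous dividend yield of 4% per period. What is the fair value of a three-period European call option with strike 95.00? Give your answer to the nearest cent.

Per-period risk-free factor R = e^0.05 = 1.0513; dividend-adjusted growth = e^(0.05−0.04) = 1.0101.
Risk-neutral probability p = (1.0101 − 0.9)/(1.4 − 0.9) = 0.1101/0.5000 = 0.2201
Terminal stock prices: S_uuu = 205.8, S_uud = 132.3, S_udd = 85.05, S_ddd = 54.68
Terminal payoffs (S − K): max(110.8, 0) = 110.8, max(37.3, 0) = 37.3, max(-9.95, 0) = 0, max(-40.32, 0) = 0
Node uu (S = 147): V_uu = e^(−0.05)·[0.2201·110.8000 + 0.7799·37.3000] = 50.8693
Node ud (S = 94.5): V_ud = e^(−0.05)·[0.2201·37.3000 + 0.7799·0.0000] = 7.8093
Node dd (S = 60.75): V_dd = e^(−0.05)·[0.2201·0.0000 + 0.7799·0.0000] = 0.0000
Node u (S = 105): V_u = e^(−0.05)·[0.2201·50.8693 + 0.7799·7.8093] = 16.4438
Node d (S = 67.5): V_d = e^(−0.05)·[0.2201·7.8093 + 0.7799·0.0000] = 1.6350
Node 0 (S = 75): V_0 = e^(−0.05)·[0.2201·16.4438 + 0.7799·1.6350] = 4.6557

4.66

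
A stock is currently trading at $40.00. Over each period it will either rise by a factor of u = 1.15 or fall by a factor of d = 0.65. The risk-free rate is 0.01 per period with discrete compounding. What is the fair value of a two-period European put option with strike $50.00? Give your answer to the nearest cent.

Risk-neutral probability p = (1 + 0.01 − 0.65)/(1.15 − 0.65) = 0.3600/0.5000 = 0.7200
Terminal stock prices: S_uu = 52.9, S_ud = 29.9, S_dd = 16.9
Terminal payoffs (K − S): max(-2.9, 0) = 0, max(20.1, 0) = 20.1, max(33.1, 0) = 33.1
Node u (S = 46): V_u = 1/1.01·[0.7200·0.0000 + 0.2800·20.1000] = 5.5723
Node d (S = 26): V_d = 1/1.01·[0.7200·20.1000 + 0.2800·33.1000] = 23.5050
Node 0 (S = 40): V_0 = 1/1.01·[0.7200·5.5723 + 0.2800·23.5050] = 10.4885

$10.49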